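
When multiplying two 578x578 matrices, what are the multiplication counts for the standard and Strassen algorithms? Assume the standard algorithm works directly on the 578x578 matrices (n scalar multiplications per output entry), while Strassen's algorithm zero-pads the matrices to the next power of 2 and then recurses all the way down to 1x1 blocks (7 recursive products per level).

Matrix multiplication for 578x578 matrices:

Strassen's algorithm requires power-of-2 dimensions. Pad 578x578 to 1024x1024 (next power of 2).

Standard algorithm: 578^3 = 193100552 multiplications
Strassen's algorithm: 7^(log2(1024)) = 7^10 = 282475249 multiplications
Difference: 193100552 - 282475249 = -89374697 (Strassen uses MORE here due to padding overhead — for small or just-over-power-of-2 n, padding can outweigh the per-level savings)

Standard: 193100552 multiplications (578^3). Strassen: 282475249 multiplications (7^10, after padding to 1024x1024). Strassen reduces 8 recursive multiplications to 7 at each level.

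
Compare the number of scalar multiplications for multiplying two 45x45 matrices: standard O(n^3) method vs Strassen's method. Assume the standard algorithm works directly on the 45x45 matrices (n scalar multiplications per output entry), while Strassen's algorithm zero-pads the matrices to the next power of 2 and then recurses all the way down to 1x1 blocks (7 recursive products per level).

Matrix multiplication for 45x45 matrices:

Strassen's algorithm requires power-of-2 dimensions. Pad 45x45 to 64x64 (next power of 2).

Standard algorithm: 45^3 = 91125 multiplications
Strassen's algorithm: 7^(log2(64)) = 7^6 = 117649 multiplications
Difference: 91125 - 117649 = -26524 (Strassen uses MORE here due to padding overhead — for small or just-over-power-of-2 n, padding can outweigh the per-level savings)

Standard: 91125 multiplications (45^3). Strassen: 117649 multiplications (7^6, after padding to 64x64). Strassen reduces 8 recursive multiplications to 7 at each level.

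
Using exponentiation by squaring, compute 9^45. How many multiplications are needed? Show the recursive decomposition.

Computing 9^45 by squaring (build up from 9^1; each line after the first costs one multiplication):

9^1 = 9
9^2 = (9^1)^2 = 9^2 = 81
9^4 = (9^2)^2 = 81^2 = 6561
9^5 = 9 * 9^4 = 9 * 6561 = 59049
9^10 = (9^5)^2 = 59049^2 = 3486784401
9^11 = 9 * 9^10 = 9 * 3486784401 = 31381059609
9^22 = (9^11)^2 = 31381059609^2 = 984770902183611232881
9^44 = (9^22)^2 = 984770902183611232881^2 = 969773729787523602876821942164080815560161
9^45 = 9 * 9^44 = 9 * 969773729787523602876821942164080815560161 = 8727963568087712425891397479476727340041449

Result: 8727963568087712425891397479476727340041449
Multiplications needed: 8 (8 lines after 9^1)

9^45 = 8727963568087712425891397479476727340041449. Using exponentiation by squaring, this requires 8 multiplications. The key idea: if the exponent is even, square the half-power; if odd, multiply by the base once.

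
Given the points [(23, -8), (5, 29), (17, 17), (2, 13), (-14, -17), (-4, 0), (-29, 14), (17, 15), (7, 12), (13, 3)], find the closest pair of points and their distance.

Computing all pairwise distances among 10 points:

d((23, -8), (5, 29)) = 41.1461
d((23, -8), (17, 17)) = 25.7099
d((23, -8), (2, 13)) = 29.6985
d((23, -8), (-14, -17)) = 38.0789
d((23, -8), (-4, 0)) = 28.1603
d((23, -8), (-29, 14)) = 56.4624
d((23, -8), (17, 15)) = 23.7697
d((23, -8), (7, 12)) = 25.6125
d((23, -8), (13, 3)) = 14.8661
d((5, 29), (17, 17)) = 16.9706
d((5, 29), (2, 13)) = 16.2788
d((5, 29), (-14, -17)) = 49.7695
d((5, 29), (-4, 0)) = 30.3645
d((5, 29), (-29, 14)) = 37.1618
d((5, 29), (17, 15)) = 18.4391
d((5, 29), (7, 12)) = 17.1172
d((5, 29), (13, 3)) = 27.2029
d((17, 17), (2, 13)) = 15.5242
d((17, 17), (-14, -17)) = 46.0109
d((17, 17), (-4, 0)) = 27.0185
d((17, 17), (-29, 14)) = 46.0977
d((17, 17), (17, 15)) = 2.0 <-- minimum
d((17, 17), (7, 12)) = 11.1803
d((17, 17), (13, 3)) = 14.5602
d((2, 13), (-14, -17)) = 34.0
d((2, 13), (-4, 0)) = 14.3178
d((2, 13), (-29, 14)) = 31.0161
d((2, 13), (17, 15)) = 15.1327
d((2, 13), (7, 12)) = 5.099
d((2, 13), (13, 3)) = 14.8661
d((-14, -17), (-4, 0)) = 19.7231
d((-14, -17), (-29, 14)) = 34.4384
d((-14, -17), (17, 15)) = 44.5533
d((-14, -17), (7, 12)) = 35.805
d((-14, -17), (13, 3)) = 33.6006
d((-4, 0), (-29, 14)) = 28.6531
d((-4, 0), (17, 15)) = 25.807
d((-4, 0), (7, 12)) = 16.2788
d((-4, 0), (13, 3)) = 17.2627
d((-29, 14), (17, 15)) = 46.0109
d((-29, 14), (7, 12)) = 36.0555
d((-29, 14), (13, 3)) = 43.4166
d((17, 15), (7, 12)) = 10.4403
d((17, 15), (13, 3)) = 12.6491
d((7, 12), (13, 3)) = 10.8167

Closest pair: (17, 17) and (17, 15) with distance 2.0

The closest pair is (17, 17) and (17, 15) with Euclidean distance 2.0. For 10 points, brute-force pairwise comparison is shown above. For large n, the divide-and-conquer algorithm (sort by x, recurse on halves, check the dividing strip) achieves O(n log n).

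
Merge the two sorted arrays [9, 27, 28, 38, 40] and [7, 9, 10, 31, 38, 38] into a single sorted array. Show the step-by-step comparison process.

Merging process:

Compare 9 vs 7: take 7 from right. Merged: [7]
Compare 9 vs 9: take 9 from left. Merged: [7, 9]
Compare 27 vs 9: take 9 from right. Merged: [7, 9, 9]
Compare 27 vs 10: take 10 from right. Merged: [7, 9, 9, 10]
Compare 27 vs 31: take 27 from left. Merged: [7, 9, 9, 10, 27]
Compare 28 vs 31: take 28 from left. Merged: [7, 9, 9, 10, 27, 28]
Compare 38 vs 31: take 31 from right. Merged: [7, 9, 9, 10, 27, 28, 31]
Compare 38 vs 38: take 38 from left. Merged: [7, 9, 9, 10, 27, 28, 31, 38]
Compare 40 vs 38: take 38 from right. Merged: [7, 9, 9, 10, 27, 28, 31, 38, 38]
Compare 40 vs 38: take 38 from right. Merged: [7, 9, 9, 10, 27, 28, 31, 38, 38, 38]
Append remaining from left: [40]. Merged: [7, 9, 9, 10, 27, 28, 31, 38, 38, 38, 40]

Final merged array: [7, 9, 9, 10, 27, 28, 31, 38, 38, 38, 40]
Total comparisons: 10

The merged array is [7, 9, 9, 10, 27, 28, 31, 38, 38, 38, 40], requiring 10 comparisons. The merge step runs in O(n) time where n is the total number of elements.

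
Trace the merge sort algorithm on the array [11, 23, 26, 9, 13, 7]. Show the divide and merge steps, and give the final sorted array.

Merge sort trace:

Split: [11, 23, 26, 9, 13, 7] -> [11, 23, 26] and [9, 13, 7]
  Split: [11, 23, 26] -> [11] and [23, 26]
    Split: [23, 26] -> [23] and [26]
    Merge: [23] + [26] -> [23, 26]
  Merge: [11] + [23, 26] -> [11, 23, 26]
  Split: [9, 13, 7] -> [9] and [13, 7]
    Split: [13, 7] -> [13] and [7]
    Merge: [13] + [7] -> [7, 13]
  Merge: [9] + [7, 13] -> [7, 9, 13]
Merge: [11, 23, 26] + [7, 9, 13] -> [7, 9, 11, 13, 23, 26]

Final sorted array: [7, 9, 11, 13, 23, 26]

The merge sort proceeds by recursively splitting the array and merging sorted halves.
After all merges, the sorted array is [7, 9, 11, 13, 23, 26].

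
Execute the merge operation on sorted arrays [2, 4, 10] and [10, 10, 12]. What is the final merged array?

Merging process:

Compare 2 vs 10: take 2 from left. Merged: [2]
Compare 4 vs 10: take 4 from left. Merged: [2, 4]
Compare 10 vs 10: take 10 from left. Merged: [2, 4, 10]
Append remaining from right: [10, 10, 12]. Merged: [2, 4, 10, 10, 10, 12]

Final merged array: [2, 4, 10, 10, 10, 12]
Total comparisons: 3

The merged array is [2, 4, 10, 10, 10, 12], requiring 3 comparisons. The merge step runs in O(n) time where n is the total number of elements.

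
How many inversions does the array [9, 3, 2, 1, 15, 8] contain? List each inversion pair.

Finding inversions in [9, 3, 2, 1, 15, 8]:

(0, 1): arr[0]=9 > arr[1]=3
(0, 2): arr[0]=9 > arr[2]=2
(0, 3): arr[0]=9 > arr[3]=1
(0, 5): arr[0]=9 > arr[5]=8
(1, 2): arr[1]=3 > arr[2]=2
(1, 3): arr[1]=3 > arr[3]=1
(2, 3): arr[2]=2 > arr[3]=1
(4, 5): arr[4]=15 > arr[5]=8

Total inversions: 8

The array has 8 inversion(s): (0,1), (0,2), (0,3), (0,5), (1,2), (1,3), (2,3), (4,5). Each pair (i,j) satisfies i < j and arr[i] > arr[j].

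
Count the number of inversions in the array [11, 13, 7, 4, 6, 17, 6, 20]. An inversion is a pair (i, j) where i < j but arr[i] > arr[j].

Finding inversions in [11, 13, 7, 4, 6, 17, 6, 20]:

(0, 2): arr[0]=11 > arr[2]=7
(0, 3): arr[0]=11 > arr[3]=4
(0, 4): arr[0]=11 > arr[4]=6
(0, 6): arr[0]=11 > arr[6]=6
(1, 2): arr[1]=13 > arr[2]=7
(1, 3): arr[1]=13 > arr[3]=4
(1, 4): arr[1]=13 > arr[4]=6
(1, 6): arr[1]=13 > arr[6]=6
(2, 3): arr[2]=7 > arr[3]=4
(2, 4): arr[2]=7 > arr[4]=6
(2, 6): arr[2]=7 > arr[6]=6
(5, 6): arr[5]=17 > arr[6]=6

Total inversions: 12

The array has 12 inversion(s): (0,2), (0,3), (0,4), (0,6), (1,2), (1,3), (1,4), (1,6), (2,3), (2,4), (2,6), (5,6). Each pair (i,j) satisfies i < j and arr[i] > arr[j].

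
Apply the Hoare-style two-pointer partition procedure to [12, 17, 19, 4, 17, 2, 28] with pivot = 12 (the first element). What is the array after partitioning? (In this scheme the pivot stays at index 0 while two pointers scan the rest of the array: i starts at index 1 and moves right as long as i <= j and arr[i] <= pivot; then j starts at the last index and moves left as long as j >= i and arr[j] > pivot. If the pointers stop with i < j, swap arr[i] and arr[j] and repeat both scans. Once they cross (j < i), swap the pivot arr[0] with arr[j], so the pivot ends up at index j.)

Hoare-style two-pointer partition with pivot = 12:

Initial array: [12, 17, 19, 4, 17, 2, 28]

Pointers start at i = 1, j = 6.
i stops at index 1 (arr[1]=17 > 12), j stops at index 5 (arr[5]=2 <= 12): swap arr[1] and arr[5], array becomes [12, 2, 19, 4, 17, 17, 28]
i stops at index 2 (arr[2]=19 > 12), j stops at index 3 (arr[3]=4 <= 12): swap arr[2] and arr[3], array becomes [12, 2, 4, 19, 17, 17, 28]
i ends at 3, j ends at 2: the pointers have crossed (j < i), so scanning stops.

Swap pivot arr[0] with arr[2] to place pivot at position 2: [4, 2, 12, 19, 17, 17, 28]
Pivot position: 2

After partitioning with pivot 12, the array becomes [4, 2, 12, 19, 17, 17, 28]. The pivot is placed at index 2. All elements to the left of the pivot are <= 12, and all elements to the right are > 12.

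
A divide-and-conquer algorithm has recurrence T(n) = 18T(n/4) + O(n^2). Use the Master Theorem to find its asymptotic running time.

Master Theorem for T(n) = 18T(n/4) + O(n^2):

a = 18, b = 4, c = 2
log_b(a) = log_4(18) = 2.0850

Case 1: c = 2 < log_4(18) = 2.0850
T(n) = O(n^(log_4 18))

For T(n) = 18T(n/4) + O(n^2): log_4(18) = 2.0850. This is Case 1 of the Master Theorem (c < log_b(a), work dominated by leaves), giving O(n^(log_4 18)).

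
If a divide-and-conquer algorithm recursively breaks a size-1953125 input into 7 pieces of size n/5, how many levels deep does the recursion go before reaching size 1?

For divide and conquer with division factor 5:

Problem sizes at each level:
Level 0: 1953125
Level 1: 390625
Level 2: 78125
Level 3: 15625
Level 4: 3125
Level 5: 625
Level 6: 125
Level 7: 25
Level 8: 5
Level 9: 1

The root is level 0 and the size-1 base case is level 9 (the tree spans levels 0 through 9, i.e. 10 levels counting the root), so the depth is the number of divisions: log_5(1953125) = 9

The recursion tree depth is log_5(1953125) = 9. At each level, the problem size is divided by 5, so it takes 9 divisions to reduce to a base case of size 1. The algorithm makes 7 recursive calls at each level.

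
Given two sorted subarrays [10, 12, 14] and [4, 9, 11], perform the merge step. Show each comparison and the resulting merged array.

Merging process:

Compare 10 vs 4: take 4 from right. Merged: [4]
Compare 10 vs 9: take 9 from right. Merged: [4, 9]
Compare 10 vs 11: take 10 from left. Merged: [4, 9, 10]
Compare 12 vs 11: take 11 from right. Merged: [4, 9, 10, 11]
Append remaining from left: [12, 14]. Merged: [4, 9, 10, 11, 12, 14]

Final merged array: [4, 9, 10, 11, 12, 14]
Total comparisons: 4

The merged array is [4, 9, 10, 11, 12, 14], requiring 4 comparisons. The merge step runs in O(n) time where n is the total number of elements.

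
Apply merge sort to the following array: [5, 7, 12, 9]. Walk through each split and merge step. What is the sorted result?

Merge sort trace:

Split: [5, 7, 12, 9] -> [5, 7] and [12, 9]
  Split: [5, 7] -> [5] and [7]
  Merge: [5] + [7] -> [5, 7]
  Split: [12, 9] -> [12] and [9]
  Merge: [12] + [9] -> [9, 12]
Merge: [5, 7] + [9, 12] -> [5, 7, 9, 12]

Final sorted array: [5, 7, 9, 12]

The merge sort proceeds by recursively splitting the array and merging sorted halves.
After all merges, the sorted array is [5, 7, 9, 12].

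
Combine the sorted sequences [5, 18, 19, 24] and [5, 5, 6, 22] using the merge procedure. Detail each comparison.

Merging process:

Compare 5 vs 5: take 5 from left. Merged: [5]
Compare 18 vs 5: take 5 from right. Merged: [5, 5]
Compare 18 vs 5: take 5 from right. Merged: [5, 5, 5]
Compare 18 vs 6: take 6 from right. Merged: [5, 5, 5, 6]
Compare 18 vs 22: take 18 from left. Merged: [5, 5, 5, 6, 18]
Compare 19 vs 22: take 19 from left. Merged: [5, 5, 5, 6, 18, 19]
Compare 24 vs 22: take 22 from right. Merged: [5, 5, 5, 6, 18, 19, 22]
Append remaining from left: [24]. Merged: [5, 5, 5, 6, 18, 19, 22, 24]

Final merged array: [5, 5, 5, 6, 18, 19, 22, 24]
Total comparisons: 7

The merged array is [5, 5, 5, 6, 18, 19, 22, 24], requiring 7 comparisons. The merge step runs in O(n) time where n is the total number of elements.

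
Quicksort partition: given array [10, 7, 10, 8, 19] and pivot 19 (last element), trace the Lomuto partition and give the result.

Lomuto partition with pivot = 19:

Initial array: [10, 7, 10, 8, 19]

arr[0]=10 <= 19: swap with position 0, array becomes [10, 7, 10, 8, 19]
arr[1]=7 <= 19: swap with position 1, array becomes [10, 7, 10, 8, 19]
arr[2]=10 <= 19: swap with position 2, array becomes [10, 7, 10, 8, 19]
arr[3]=8 <= 19: swap with position 3, array becomes [10, 7, 10, 8, 19]

Place pivot at position 4: [10, 7, 10, 8, 19]
Pivot position: 4

After partitioning with pivot 19, the array becomes [10, 7, 10, 8, 19]. The pivot is placed at index 4. All elements to the left of the pivot are <= 19, and all elements to the right are > 19.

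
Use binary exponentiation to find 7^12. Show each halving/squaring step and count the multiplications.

Computing 7^12 by squaring (build up from 7^1; each line after the first costs one multiplication):

7^1 = 7
7^2 = (7^1)^2 = 7^2 = 49
7^3 = 7 * 7^2 = 7 * 49 = 343
7^6 = (7^3)^2 = 343^2 = 117649
7^12 = (7^6)^2 = 117649^2 = 13841287201

Result: 13841287201
Multiplications needed: 4 (4 lines after 7^1)

7^12 = 13841287201. Using exponentiation by squaring, this requires 4 multiplications. The key idea: if the exponent is even, square the half-power; if odd, multiply by the base once.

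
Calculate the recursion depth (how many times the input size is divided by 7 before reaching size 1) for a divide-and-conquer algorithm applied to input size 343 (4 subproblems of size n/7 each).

For divide and conquer with division factor 7:

Problem sizes at each level:
Level 0: 343
Level 1: 49
Level 2: 7
Level 3: 1

The root is level 0 and the size-1 base case is level 3 (the tree spans levels 0 through 3, i.e. 4 levels counting the root), so the depth is the number of divisions: log_7(343) = 3

The recursion tree depth is log_7(343) = 3. At each level, the problem size is divided by 7, so it takes 3 divisions to reduce to a base case of size 1. The algorithm makes 4 recursive calls at each level.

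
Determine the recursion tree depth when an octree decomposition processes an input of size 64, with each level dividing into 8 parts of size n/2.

For divide and conquer with division factor 2:

Problem sizes at each level:
Level 0: 64
Level 1: 32
Level 2: 16
Level 3: 8
Level 4: 4
Level 5: 2
Level 6: 1

The root is level 0 and the size-1 base case is level 6 (the tree spans levels 0 through 6, i.e. 7 levels counting the root), so the depth is the number of divisions: log_2(64) = 6

The recursion tree depth is log_2(64) = 6. At each level, the problem size is divided by 2, so it takes 6 divisions to reduce to a base case of size 1. The algorithm makes 8 recursive calls at each level.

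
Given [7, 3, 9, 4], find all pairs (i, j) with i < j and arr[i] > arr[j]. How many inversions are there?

Finding inversions in [7, 3, 9, 4]:

(0, 1): arr[0]=7 > arr[1]=3
(0, 3): arr[0]=7 > arr[3]=4
(2, 3): arr[2]=9 > arr[3]=4

Total inversions: 3

The array has 3 inversion(s): (0,1), (0,3), (2,3). Each pair (i,j) satisfies i < j and arr[i] > arr[j].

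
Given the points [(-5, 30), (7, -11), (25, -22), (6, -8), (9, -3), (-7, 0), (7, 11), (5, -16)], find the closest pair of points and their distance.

Computing all pairwise distances among 8 points:

d((-5, 30), (7, -11)) = 42.72
d((-5, 30), (25, -22)) = 60.0333
d((-5, 30), (6, -8)) = 39.5601
d((-5, 30), (9, -3)) = 35.8469
d((-5, 30), (-7, 0)) = 30.0666
d((-5, 30), (7, 11)) = 22.4722
d((-5, 30), (5, -16)) = 47.0744
d((7, -11), (25, -22)) = 21.095
d((7, -11), (6, -8)) = 3.1623 <-- minimum
d((7, -11), (9, -3)) = 8.2462
d((7, -11), (-7, 0)) = 17.8045
d((7, -11), (7, 11)) = 22.0
d((7, -11), (5, -16)) = 5.3852
d((25, -22), (6, -8)) = 23.6008
d((25, -22), (9, -3)) = 24.8395
d((25, -22), (-7, 0)) = 38.833
d((25, -22), (7, 11)) = 37.5899
d((25, -22), (5, -16)) = 20.8806
d((6, -8), (9, -3)) = 5.831
d((6, -8), (-7, 0)) = 15.2643
d((6, -8), (7, 11)) = 19.0263
d((6, -8), (5, -16)) = 8.0623
d((9, -3), (-7, 0)) = 16.2788
d((9, -3), (7, 11)) = 14.1421
d((9, -3), (5, -16)) = 13.6015
d((-7, 0), (7, 11)) = 17.8045
d((-7, 0), (5, -16)) = 20.0
d((7, 11), (5, -16)) = 27.074

Closest pair: (7, -11) and (6, -8) with distance 3.1623

The closest pair is (7, -11) and (6, -8) with Euclidean distance 3.1623. For 8 points, brute-force pairwise comparison is shown above. For large n, the divide-and-conquer algorithm (sort by x, recurse on halves, check the dividing strip) achieves O(n log n).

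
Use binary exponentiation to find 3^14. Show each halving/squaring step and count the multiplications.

Computing 3^14 by squaring (build up from 3^1; each line after the first costs one multiplication):

3^1 = 3
3^2 = (3^1)^2 = 3^2 = 9
3^3 = 3 * 3^2 = 3 * 9 = 27
3^6 = (3^3)^2 = 27^2 = 729
3^7 = 3 * 3^6 = 3 * 729 = 2187
3^14 = (3^7)^2 = 2187^2 = 4782969

Result: 4782969
Multiplications needed: 5 (5 lines after 3^1)

3^14 = 4782969. Using exponentiation by squaring, this requires 5 multiplications. The key idea: if the exponent is even, square the half-power; if odd, multiply by the base once.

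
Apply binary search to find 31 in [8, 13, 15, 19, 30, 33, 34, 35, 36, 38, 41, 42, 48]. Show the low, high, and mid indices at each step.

Binary search for 31 in [8, 13, 15, 19, 30, 33, 34, 35, 36, 38, 41, 42, 48]:

lo=0, hi=12, mid=6, arr[mid]=34 -> 34 > 31, search left half
lo=0, hi=5, mid=2, arr[mid]=15 -> 15 < 31, search right half
lo=3, hi=5, mid=4, arr[mid]=30 -> 30 < 31, search right half
lo=5, hi=5, mid=5, arr[mid]=33 -> 33 > 31, search left half
lo=5 > hi=4, target 31 not found

Binary search determines that 31 is not in the array after 4 comparisons. The search space was exhausted without finding the target.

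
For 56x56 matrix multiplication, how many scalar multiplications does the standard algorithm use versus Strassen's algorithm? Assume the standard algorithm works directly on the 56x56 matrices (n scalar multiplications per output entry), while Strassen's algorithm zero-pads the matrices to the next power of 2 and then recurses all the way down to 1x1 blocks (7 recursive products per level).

Matrix multiplication for 56x56 matrices:

Strassen's algorithm requires power-of-2 dimensions. Pad 56x56 to 64x64 (next power of 2).

Standard algorithm: 56^3 = 175616 multiplications
Strassen's algorithm: 7^(log2(64)) = 7^6 = 117649 multiplications
Savings: 175616 - 117649 = 57967 multiplications

Standard: 175616 multiplications (56^3). Strassen: 117649 multiplications (7^6, after padding to 64x64). Strassen reduces 8 recursive multiplications to 7 at each level.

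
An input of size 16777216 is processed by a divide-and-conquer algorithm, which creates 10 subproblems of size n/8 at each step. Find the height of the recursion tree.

For divide and conquer with division factor 8:

Problem sizes at each level:
Level 0: 16777216
Level 1: 2097152
Level 2: 262144
Level 3: 32768
Level 4: 4096
Level 5: 512
Level 6: 64
Level 7: 8
Level 8: 1

The root is level 0 and the size-1 base case is level 8 (the tree spans levels 0 through 8, i.e. 9 levels counting the root), so the depth is the number of divisions: log_8(16777216) = 8

The recursion tree depth is log_8(16777216) = 8. At each level, the problem size is divided by 8, so it takes 8 divisions to reduce to a base case of size 1. The algorithm makes 10 recursive calls at each level.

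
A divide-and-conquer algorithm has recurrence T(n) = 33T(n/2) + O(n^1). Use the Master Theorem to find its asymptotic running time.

Master Theorem for T(n) = 33T(n/2) + O(n^1):

a = 33, b = 2, c = 1
log_b(a) = log_2(33) = 5.0444

Case 1: c = 1 < log_2(33) = 5.0444
T(n) = O(n^(log_2 33))

For T(n) = 33T(n/2) + O(n^1): log_2(33) = 5.0444. This is Case 1 of the Master Theorem (c < log_b(a), work dominated by leaves), giving O(n^(log_2 33)).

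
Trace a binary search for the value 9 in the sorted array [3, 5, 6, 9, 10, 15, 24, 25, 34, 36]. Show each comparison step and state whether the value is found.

Binary search for 9 in [3, 5, 6, 9, 10, 15, 24, 25, 34, 36]:

lo=0, hi=9, mid=4, arr[mid]=10 -> 10 > 9, search left half
lo=0, hi=3, mid=1, arr[mid]=5 -> 5 < 9, search right half
lo=2, hi=3, mid=2, arr[mid]=6 -> 6 < 9, search right half
lo=3, hi=3, mid=3, arr[mid]=9 -> Found target at index 3!

Binary search finds 9 at index 3 after 4 comparisons. The search repeatedly halves the search space by comparing with the middle element.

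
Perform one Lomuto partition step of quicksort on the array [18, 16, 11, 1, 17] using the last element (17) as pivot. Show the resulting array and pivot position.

Lomuto partition with pivot = 17:

Initial array: [18, 16, 11, 1, 17]

arr[0]=18 > 17: no swap
arr[1]=16 <= 17: swap with position 0, array becomes [16, 18, 11, 1, 17]
arr[2]=11 <= 17: swap with position 1, array becomes [16, 11, 18, 1, 17]
arr[3]=1 <= 17: swap with position 2, array becomes [16, 11, 1, 18, 17]

Place pivot at position 3: [16, 11, 1, 17, 18]
Pivot position: 3

After partitioning with pivot 17, the array becomes [16, 11, 1, 17, 18]. The pivot is placed at index 3. All elements to the left of the pivot are <= 17, and all elements to the right are > 17.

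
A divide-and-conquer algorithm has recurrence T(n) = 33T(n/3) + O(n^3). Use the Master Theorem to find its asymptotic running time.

Master Theorem for T(n) = 33T(n/3) + O(n^3):

a = 33, b = 3, c = 3
log_b(a) = log_3(33) = 3.1827

Case 1: c = 3 < log_3(33) = 3.1827
T(n) = O(n^(log_3 33))

For T(n) = 33T(n/3) + O(n^3): log_3(33) = 3.1827. This is Case 1 of the Master Theorem (c < log_b(a), work dominated by leaves), giving O(n^(log_3 33)).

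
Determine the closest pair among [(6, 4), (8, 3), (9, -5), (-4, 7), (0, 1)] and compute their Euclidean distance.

Computing all pairwise distances among 5 points:

d((6, 4), (8, 3)) = 2.2361 <-- minimum
d((6, 4), (9, -5)) = 9.4868
d((6, 4), (-4, 7)) = 10.4403
d((6, 4), (0, 1)) = 6.7082
d((8, 3), (9, -5)) = 8.0623
d((8, 3), (-4, 7)) = 12.6491
d((8, 3), (0, 1)) = 8.2462
d((9, -5), (-4, 7)) = 17.6918
d((9, -5), (0, 1)) = 10.8167
d((-4, 7), (0, 1)) = 7.2111

Closest pair: (6, 4) and (8, 3) with distance 2.2361

The closest pair is (6, 4) and (8, 3) with Euclidean distance 2.2361. For 5 points, brute-force pairwise comparison is shown above. For large n, the divide-and-conquer algorithm (sort by x, recurse on halves, check the dividing strip) achieves O(n log n).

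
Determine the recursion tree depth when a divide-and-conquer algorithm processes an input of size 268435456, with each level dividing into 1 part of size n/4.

For divide and conquer with division factor 4:

Problem sizes at each level:
Level 0: 268435456
Level 1: 67108864
Level 2: 16777216
Level 3: 4194304
Level 4: 1048576
Level 5: 262144
Level 6: 65536
Level 7: 16384
Level 8: 4096
Level 9: 1024
Level 10: 256
Level 11: 64
Level 12: 16
Level 13: 4
Level 14: 1

The root is level 0 and the size-1 base case is level 14 (the tree spans levels 0 through 14, i.e. 15 levels counting the root), so the depth is the number of divisions: log_4(268435456) = 14

The recursion tree depth is log_4(268435456) = 14. At each level, the problem size is divided by 4, so it takes 14 divisions to reduce to a base case of size 1. The algorithm makes 1 recursive call at each level.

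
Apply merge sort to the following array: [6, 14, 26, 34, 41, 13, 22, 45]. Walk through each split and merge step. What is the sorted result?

Merge sort trace:

Split: [6, 14, 26, 34, 41, 13, 22, 45] -> [6, 14, 26, 34] and [41, 13, 22, 45]
  Split: [6, 14, 26, 34] -> [6, 14] and [26, 34]
    Split: [6, 14] -> [6] and [14]
    Merge: [6] + [14] -> [6, 14]
    Split: [26, 34] -> [26] and [34]
    Merge: [26] + [34] -> [26, 34]
  Merge: [6, 14] + [26, 34] -> [6, 14, 26, 34]
  Split: [41, 13, 22, 45] -> [41, 13] and [22, 45]
    Split: [41, 13] -> [41] and [13]
    Merge: [41] + [13] -> [13, 41]
    Split: [22, 45] -> [22] and [45]
    Merge: [22] + [45] -> [22, 45]
  Merge: [13, 41] + [22, 45] -> [13, 22, 41, 45]
Merge: [6, 14, 26, 34] + [13, 22, 41, 45] -> [6, 13, 14, 22, 26, 34, 41, 45]

Final sorted array: [6, 13, 14, 22, 26, 34, 41, 45]

The merge sort proceeds by recursively splitting the array and merging sorted halves.
After all merges, the sorted array is [6, 13, 14, 22, 26, 34, 41, 45].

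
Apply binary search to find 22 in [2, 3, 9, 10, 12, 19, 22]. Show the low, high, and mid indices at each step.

Binary search for 22 in [2, 3, 9, 10, 12, 19, 22]:

lo=0, hi=6, mid=3, arr[mid]=10 -> 10 < 22, search right half
lo=4, hi=6, mid=5, arr[mid]=19 -> 19 < 22, search right half
lo=6, hi=6, mid=6, arr[mid]=22 -> Found target at index 6!

Binary search finds 22 at index 6 after 3 comparisons. The search repeatedly halves the search space by comparing with the middle element.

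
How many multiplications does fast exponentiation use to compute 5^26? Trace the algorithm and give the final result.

Computing 5^26 by squaring (build up from 5^1; each line after the first costs one multiplication):

5^1 = 5
5^2 = (5^1)^2 = 5^2 = 25
5^3 = 5 * 5^2 = 5 * 25 = 125
5^6 = (5^3)^2 = 125^2 = 15625
5^12 = (5^6)^2 = 15625^2 = 244140625
5^13 = 5 * 5^12 = 5 * 244140625 = 1220703125
5^26 = (5^13)^2 = 1220703125^2 = 1490116119384765625

Result: 1490116119384765625
Multiplications needed: 6 (6 lines after 5^1)

5^26 = 1490116119384765625. Using exponentiation by squaring, this requires 6 multiplications. The key idea: if the exponent is even, square the half-power; if odd, multiply by the base once.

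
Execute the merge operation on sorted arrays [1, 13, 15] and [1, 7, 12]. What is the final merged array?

Merging process:

Compare 1 vs 1: take 1 from left. Merged: [1]
Compare 13 vs 1: take 1 from right. Merged: [1, 1]
Compare 13 vs 7: take 7 from right. Merged: [1, 1, 7]
Compare 13 vs 12: take 12 from right. Merged: [1, 1, 7, 12]
Append remaining from left: [13, 15]. Merged: [1, 1, 7, 12, 13, 15]

Final merged array: [1, 1, 7, 12, 13, 15]
Total comparisons: 4

The merged array is [1, 1, 7, 12, 13, 15], requiring 4 comparisons. The merge step runs in O(n) time where n is the total number of elements.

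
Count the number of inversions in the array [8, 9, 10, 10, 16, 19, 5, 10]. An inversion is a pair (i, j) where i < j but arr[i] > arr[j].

Finding inversions in [8, 9, 10, 10, 16, 19, 5, 10]:

(0, 6): arr[0]=8 > arr[6]=5
(1, 6): arr[1]=9 > arr[6]=5
(2, 6): arr[2]=10 > arr[6]=5
(3, 6): arr[3]=10 > arr[6]=5
(4, 6): arr[4]=16 > arr[6]=5
(4, 7): arr[4]=16 > arr[7]=10
(5, 6): arr[5]=19 > arr[6]=5
(5, 7): arr[5]=19 > arr[7]=10

Total inversions: 8

The array has 8 inversion(s): (0,6), (1,6), (2,6), (3,6), (4,6), (4,7), (5,6), (5,7). Each pair (i,j) satisfies i < j and arr[i] > arr[j].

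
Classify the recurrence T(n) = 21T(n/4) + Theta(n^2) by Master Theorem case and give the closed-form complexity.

Master Theorem for T(n) = 21T(n/4) + O(n^2):

a = 21, b = 4, c = 2
log_b(a) = log_4(21) = 2.1962

Case 1: c = 2 < log_4(21) = 2.1962
T(n) = O(n^(log_4 21))

For T(n) = 21T(n/4) + O(n^2): log_4(21) = 2.1962. This is Case 1 of the Master Theorem (c < log_b(a), work dominated by leaves), giving O(n^(log_4 21)).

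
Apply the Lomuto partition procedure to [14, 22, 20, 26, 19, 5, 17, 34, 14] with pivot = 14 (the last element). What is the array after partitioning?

Lomuto partition with pivot = 14:

Initial array: [14, 22, 20, 26, 19, 5, 17, 34, 14]

arr[0]=14 <= 14: swap with position 0, array becomes [14, 22, 20, 26, 19, 5, 17, 34, 14]
arr[1]=22 > 14: no swap
arr[2]=20 > 14: no swap
arr[3]=26 > 14: no swap
arr[4]=19 > 14: no swap
arr[5]=5 <= 14: swap with position 1, array becomes [14, 5, 20, 26, 19, 22, 17, 34, 14]
arr[6]=17 > 14: no swap
arr[7]=34 > 14: no swap

Place pivot at position 2: [14, 5, 14, 26, 19, 22, 17, 34, 20]
Pivot position: 2

After partitioning with pivot 14, the array becomes [14, 5, 14, 26, 19, 22, 17, 34, 20]. The pivot is placed at index 2. All elements to the left of the pivot are <= 14, and all elements to the right are > 14.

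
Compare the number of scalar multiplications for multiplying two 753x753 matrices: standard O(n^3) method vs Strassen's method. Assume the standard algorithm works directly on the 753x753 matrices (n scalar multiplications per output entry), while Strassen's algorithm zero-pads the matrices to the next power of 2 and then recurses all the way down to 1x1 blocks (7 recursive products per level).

Matrix multiplication for 753x753 matrices:

Strassen's algorithm requires power-of-2 dimensions. Pad 753x753 to 1024x1024 (next power of 2).

Standard algorithm: 753^3 = 426957777 multiplications
Strassen's algorithm: 7^(log2(1024)) = 7^10 = 282475249 multiplications
Savings: 426957777 - 282475249 = 144482528 multiplications

Standard: 426957777 multiplications (753^3). Strassen: 282475249 multiplications (7^10, after padding to 1024x1024). Strassen reduces 8 recursive multiplications to 7 at each level.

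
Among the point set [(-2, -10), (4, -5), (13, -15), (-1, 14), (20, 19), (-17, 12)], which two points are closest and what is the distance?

Computing all pairwise distances among 6 points:

d((-2, -10), (4, -5)) = 7.8102 <-- minimum
d((-2, -10), (13, -15)) = 15.8114
d((-2, -10), (-1, 14)) = 24.0208
d((-2, -10), (20, 19)) = 36.4005
d((-2, -10), (-17, 12)) = 26.6271
d((4, -5), (13, -15)) = 13.4536
d((4, -5), (-1, 14)) = 19.6469
d((4, -5), (20, 19)) = 28.8444
d((4, -5), (-17, 12)) = 27.0185
d((13, -15), (-1, 14)) = 32.2025
d((13, -15), (20, 19)) = 34.7131
d((13, -15), (-17, 12)) = 40.3609
d((-1, 14), (20, 19)) = 21.587
d((-1, 14), (-17, 12)) = 16.1245
d((20, 19), (-17, 12)) = 37.6563

Closest pair: (-2, -10) and (4, -5) with distance 7.8102

The closest pair is (-2, -10) and (4, -5) with Euclidean distance 7.8102. For 6 points, brute-force pairwise comparison is shown above. For large n, the divide-and-conquer algorithm (sort by x, recurse on halves, check the dividing strip) achieves O(n log n).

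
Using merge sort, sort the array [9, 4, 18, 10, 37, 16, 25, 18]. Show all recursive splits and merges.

Merge sort trace:

Split: [9, 4, 18, 10, 37, 16, 25, 18] -> [9, 4, 18, 10] and [37, 16, 25, 18]
  Split: [9, 4, 18, 10] -> [9, 4] and [18, 10]
    Split: [9, 4] -> [9] and [4]
    Merge: [9] + [4] -> [4, 9]
    Split: [18, 10] -> [18] and [10]
    Merge: [18] + [10] -> [10, 18]
  Merge: [4, 9] + [10, 18] -> [4, 9, 10, 18]
  Split: [37, 16, 25, 18] -> [37, 16] and [25, 18]
    Split: [37, 16] -> [37] and [16]
    Merge: [37] + [16] -> [16, 37]
    Split: [25, 18] -> [25] and [18]
    Merge: [25] + [18] -> [18, 25]
  Merge: [16, 37] + [18, 25] -> [16, 18, 25, 37]
Merge: [4, 9, 10, 18] + [16, 18, 25, 37] -> [4, 9, 10, 16, 18, 18, 25, 37]

Final sorted array: [4, 9, 10, 16, 18, 18, 25, 37]

The merge sort proceeds by recursively splitting the array and merging sorted halves.
After all merges, the sorted array is [4, 9, 10, 16, 18, 18, 25, 37].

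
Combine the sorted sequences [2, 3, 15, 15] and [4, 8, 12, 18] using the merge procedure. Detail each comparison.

Merging process:

Compare 2 vs 4: take 2 from left. Merged: [2]
Compare 3 vs 4: take 3 from left. Merged: [2, 3]
Compare 15 vs 4: take 4 from right. Merged: [2, 3, 4]
Compare 15 vs 8: take 8 from right. Merged: [2, 3, 4, 8]
Compare 15 vs 12: take 12 from right. Merged: [2, 3, 4, 8, 12]
Compare 15 vs 18: take 15 from left. Merged: [2, 3, 4, 8, 12, 15]
Compare 15 vs 18: take 15 from left. Merged: [2, 3, 4, 8, 12, 15, 15]
Append remaining from right: [18]. Merged: [2, 3, 4, 8, 12, 15, 15, 18]

Final merged array: [2, 3, 4, 8, 12, 15, 15, 18]
Total comparisons: 7

The merged array is [2, 3, 4, 8, 12, 15, 15, 18], requiring 7 comparisons. The merge step runs in O(n) time where n is the total number of elements.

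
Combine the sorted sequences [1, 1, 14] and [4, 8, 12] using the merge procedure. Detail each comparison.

Merging process:

Compare 1 vs 4: take 1 from left. Merged: [1]
Compare 1 vs 4: take 1 from left. Merged: [1, 1]
Compare 14 vs 4: take 4 from right. Merged: [1, 1, 4]
Compare 14 vs 8: take 8 from right. Merged: [1, 1, 4, 8]
Compare 14 vs 12: take 12 from right. Merged: [1, 1, 4, 8, 12]
Append remaining from left: [14]. Merged: [1, 1, 4, 8, 12, 14]

Final merged array: [1, 1, 4, 8, 12, 14]
Total comparisons: 5

The merged array is [1, 1, 4, 8, 12, 14], requiring 5 comparisons. The merge step runs in O(n) time where n is the total number of elements.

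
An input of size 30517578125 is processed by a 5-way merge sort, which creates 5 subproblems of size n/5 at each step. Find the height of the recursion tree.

For divide and conquer with division factor 5:

Problem sizes at each level:
Level 0: 30517578125
Level 1: 6103515625
Level 2: 1220703125
Level 3: 244140625
Level 4: 48828125
Level 5: 9765625
Level 6: 1953125
Level 7: 390625
Level 8: 78125
Level 9: 15625
Level 10: 3125
Level 11: 625
Level 12: 125
Level 13: 25
Level 14: 5
Level 15: 1

The root is level 0 and the size-1 base case is level 15 (the tree spans levels 0 through 15, i.e. 16 levels counting the root), so the depth is the number of divisions: log_5(30517578125) = 15

The recursion tree depth is log_5(30517578125) = 15. At each level, the problem size is divided by 5, so it takes 15 divisions to reduce to a base case of size 1. The algorithm makes 5 recursive calls at each level.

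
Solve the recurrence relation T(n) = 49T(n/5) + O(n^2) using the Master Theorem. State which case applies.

Master Theorem for T(n) = 49T(n/5) + O(n^2):

a = 49, b = 5, c = 2
log_b(a) = log_5(49) = 2.4181

Case 1: c = 2 < log_5(49) = 2.4181
T(n) = O(n^(log_5 49))

For T(n) = 49T(n/5) + O(n^2): log_5(49) = 2.4181. This is Case 1 of the Master Theorem (c < log_b(a), work dominated by leaves), giving O(n^(log_5 49)).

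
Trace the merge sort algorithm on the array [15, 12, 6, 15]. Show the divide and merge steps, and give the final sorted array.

Merge sort trace:

Split: [15, 12, 6, 15] -> [15, 12] and [6, 15]
  Split: [15, 12] -> [15] and [12]
  Merge: [15] + [12] -> [12, 15]
  Split: [6, 15] -> [6] and [15]
  Merge: [6] + [15] -> [6, 15]
Merge: [12, 15] + [6, 15] -> [6, 12, 15, 15]

Final sorted array: [6, 12, 15, 15]

The merge sort proceeds by recursively splitting the array and merging sorted halves.
After all merges, the sorted array is [6, 12, 15, 15].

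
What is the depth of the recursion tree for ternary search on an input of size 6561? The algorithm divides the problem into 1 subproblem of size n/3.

For divide and conquer with division factor 3:

Problem sizes at each level:
Level 0: 6561
Level 1: 2187
Level 2: 729
Level 3: 243
Level 4: 81
Level 5: 27
Level 6: 9
Level 7: 3
Level 8: 1

The root is level 0 and the size-1 base case is level 8 (the tree spans levels 0 through 8, i.e. 9 levels counting the root), so the depth is the number of divisions: log_3(6561) = 8

The recursion tree depth is log_3(6561) = 8. At each level, the problem size is divided by 3, so it takes 8 divisions to reduce to a base case of size 1. The algorithm makes 1 recursive call at each level.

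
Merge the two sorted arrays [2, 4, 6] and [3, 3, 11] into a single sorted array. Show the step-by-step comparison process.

Merging process:

Compare 2 vs 3: take 2 from left. Merged: [2]
Compare 4 vs 3: take 3 from right. Merged: [2, 3]
Compare 4 vs 3: take 3 from right. Merged: [2, 3, 3]
Compare 4 vs 11: take 4 from left. Merged: [2, 3, 3, 4]
Compare 6 vs 11: take 6 from left. Merged: [2, 3, 3, 4, 6]
Append remaining from right: [11]. Merged: [2, 3, 3, 4, 6, 11]

Final merged array: [2, 3, 3, 4, 6, 11]
Total comparisons: 5

The merged array is [2, 3, 3, 4, 6, 11], requiring 5 comparisons. The merge step runs in O(n) time where n is the total number of elements.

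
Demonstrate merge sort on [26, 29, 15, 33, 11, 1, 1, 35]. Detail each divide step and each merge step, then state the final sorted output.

Merge sort trace:

Split: [26, 29, 15, 33, 11, 1, 1, 35] -> [26, 29, 15, 33] and [11, 1, 1, 35]
  Split: [26, 29, 15, 33] -> [26, 29] and [15, 33]
    Split: [26, 29] -> [26] and [29]
    Merge: [26] + [29] -> [26, 29]
    Split: [15, 33] -> [15] and [33]
    Merge: [15] + [33] -> [15, 33]
  Merge: [26, 29] + [15, 33] -> [15, 26, 29, 33]
  Split: [11, 1, 1, 35] -> [11, 1] and [1, 35]
    Split: [11, 1] -> [11] and [1]
    Merge: [11] + [1] -> [1, 11]
    Split: [1, 35] -> [1] and [35]
    Merge: [1] + [35] -> [1, 35]
  Merge: [1, 11] + [1, 35] -> [1, 1, 11, 35]
Merge: [15, 26, 29, 33] + [1, 1, 11, 35] -> [1, 1, 11, 15, 26, 29, 33, 35]

Final sorted array: [1, 1, 11, 15, 26, 29, 33, 35]

The merge sort proceeds by recursively splitting the array and merging sorted halves.
After all merges, the sorted array is [1, 1, 11, 15, 26, 29, 33, 35].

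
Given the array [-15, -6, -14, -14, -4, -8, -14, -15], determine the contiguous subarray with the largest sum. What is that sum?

Using Kadane's algorithm on [-15, -6, -14, -14, -4, -8, -14, -15]:

Scanning through the array:
Position 1 (value -6): max_ending_here = -6, max_so_far = -6
Position 2 (value -14): max_ending_here = -14, max_so_far = -6
Position 3 (value -14): max_ending_here = -14, max_so_far = -6
Position 4 (value -4): max_ending_here = -4, max_so_far = -4
Position 5 (value -8): max_ending_here = -8, max_so_far = -4
Position 6 (value -14): max_ending_here = -14, max_so_far = -4
Position 7 (value -15): max_ending_here = -15, max_so_far = -4

Maximum subarray: [-4]
Maximum sum: -4

The maximum subarray is [-4] with sum -4. This subarray runs from index 4 to index 4.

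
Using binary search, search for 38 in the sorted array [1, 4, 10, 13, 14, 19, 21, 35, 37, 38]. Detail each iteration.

Binary search for 38 in [1, 4, 10, 13, 14, 19, 21, 35, 37, 38]:

lo=0, hi=9, mid=4, arr[mid]=14 -> 14 < 38, search right half
lo=5, hi=9, mid=7, arr[mid]=35 -> 35 < 38, search right half
lo=8, hi=9, mid=8, arr[mid]=37 -> 37 < 38, search right half
lo=9, hi=9, mid=9, arr[mid]=38 -> Found target at index 9!

Binary search finds 38 at index 9 after 4 comparisons. The search repeatedly halves the search space by comparing with the middle element.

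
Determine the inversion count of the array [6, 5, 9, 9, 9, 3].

Finding inversions in [6, 5, 9, 9, 9, 3]:

(0, 1): arr[0]=6 > arr[1]=5
(0, 5): arr[0]=6 > arr[5]=3
(1, 5): arr[1]=5 > arr[5]=3
(2, 5): arr[2]=9 > arr[5]=3
(3, 5): arr[3]=9 > arr[5]=3
(4, 5): arr[4]=9 > arr[5]=3

Total inversions: 6

The array has 6 inversion(s): (0,1), (0,5), (1,5), (2,5), (3,5), (4,5). Each pair (i,j) satisfies i < j and arr[i] > arr[j].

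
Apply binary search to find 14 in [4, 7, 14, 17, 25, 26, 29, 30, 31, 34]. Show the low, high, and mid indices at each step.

Binary search for 14 in [4, 7, 14, 17, 25, 26, 29, 30, 31, 34]:

lo=0, hi=9, mid=4, arr[mid]=25 -> 25 > 14, search left half
lo=0, hi=3, mid=1, arr[mid]=7 -> 7 < 14, search right half
lo=2, hi=3, mid=2, arr[mid]=14 -> Found target at index 2!

Binary search finds 14 at index 2 after 3 comparisons. The search repeatedly halves the search space by comparing with the middle element.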